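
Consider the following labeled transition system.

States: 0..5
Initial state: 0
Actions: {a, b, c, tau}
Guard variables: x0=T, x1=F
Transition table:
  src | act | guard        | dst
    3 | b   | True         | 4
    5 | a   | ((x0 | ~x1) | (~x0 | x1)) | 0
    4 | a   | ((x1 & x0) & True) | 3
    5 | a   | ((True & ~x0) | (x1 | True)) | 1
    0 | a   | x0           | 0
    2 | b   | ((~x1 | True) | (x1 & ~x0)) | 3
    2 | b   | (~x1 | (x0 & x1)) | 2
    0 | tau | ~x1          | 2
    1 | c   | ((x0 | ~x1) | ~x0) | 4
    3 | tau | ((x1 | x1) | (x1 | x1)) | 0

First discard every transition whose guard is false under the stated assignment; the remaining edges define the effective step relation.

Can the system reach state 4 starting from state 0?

Answer: REACHABLE

Working:
After dropping false guards: 8 live edges.
L0 = {0}
L1 = {2}  now seen {0,2}
L2 = {3}  now seen {0,2,3}
L3 = {4}  now seen {0,2,3,4}
Reachable = {0,2,3,4}
trace reaching 4: tau·b·b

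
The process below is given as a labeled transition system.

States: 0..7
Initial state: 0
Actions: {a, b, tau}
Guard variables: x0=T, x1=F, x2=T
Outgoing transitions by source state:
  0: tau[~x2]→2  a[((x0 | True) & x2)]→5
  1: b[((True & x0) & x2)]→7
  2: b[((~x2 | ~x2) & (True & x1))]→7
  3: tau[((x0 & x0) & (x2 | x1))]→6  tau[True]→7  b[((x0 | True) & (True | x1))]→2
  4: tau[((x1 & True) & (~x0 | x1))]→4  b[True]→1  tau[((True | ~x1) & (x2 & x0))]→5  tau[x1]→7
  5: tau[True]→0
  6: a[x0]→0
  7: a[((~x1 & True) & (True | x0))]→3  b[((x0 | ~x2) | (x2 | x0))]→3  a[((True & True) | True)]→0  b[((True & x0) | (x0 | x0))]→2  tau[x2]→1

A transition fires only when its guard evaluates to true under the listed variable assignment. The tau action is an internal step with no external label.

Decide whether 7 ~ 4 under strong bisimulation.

Answer: NOT BISIMILAR

Analysis:
Bisimulation quotient by refinement:
  round 0: {{0,1,2,3,4,5,6,7}}
  round 1: {{0,6},{1},{2},{3,4},{5},{7}}
  round 2: {{0},{1},{2},{3},{4},{5},{6},{7}}
Fixed point at round 3; 8 class(es).
class of 7: {7}; class of 4: {4}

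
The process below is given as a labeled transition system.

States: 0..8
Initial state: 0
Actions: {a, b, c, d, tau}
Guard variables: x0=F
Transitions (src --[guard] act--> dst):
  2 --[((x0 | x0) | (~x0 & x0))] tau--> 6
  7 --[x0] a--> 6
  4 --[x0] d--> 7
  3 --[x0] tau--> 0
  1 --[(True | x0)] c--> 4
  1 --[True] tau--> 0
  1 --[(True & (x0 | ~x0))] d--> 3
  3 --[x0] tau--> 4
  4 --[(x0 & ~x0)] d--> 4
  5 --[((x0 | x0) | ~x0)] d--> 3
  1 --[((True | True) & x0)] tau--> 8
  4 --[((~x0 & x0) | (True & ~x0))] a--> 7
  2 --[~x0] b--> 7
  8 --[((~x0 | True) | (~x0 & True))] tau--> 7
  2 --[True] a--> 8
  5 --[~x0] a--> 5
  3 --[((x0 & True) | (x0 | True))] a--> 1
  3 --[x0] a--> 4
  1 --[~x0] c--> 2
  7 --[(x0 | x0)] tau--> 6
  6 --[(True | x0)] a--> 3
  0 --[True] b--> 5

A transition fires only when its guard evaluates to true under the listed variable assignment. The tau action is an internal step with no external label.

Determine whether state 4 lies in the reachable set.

Answer: REACHABLE

Working:
13 transition(s) survive guard evaluation.
L0 = {0}
L1 = {5}  total {0,5}
L2 = {3}  total {0,3,5}
L3 = {1}  total {0,1,3,5}
L4 = {2,4}  total {0,1,2,3,4,5}
L5 = {7,8}  total {0,1,2,3,4,5,7,8}
Reachable = {0,1,2,3,4,5,7,8}
Path to 4: b·d·a·c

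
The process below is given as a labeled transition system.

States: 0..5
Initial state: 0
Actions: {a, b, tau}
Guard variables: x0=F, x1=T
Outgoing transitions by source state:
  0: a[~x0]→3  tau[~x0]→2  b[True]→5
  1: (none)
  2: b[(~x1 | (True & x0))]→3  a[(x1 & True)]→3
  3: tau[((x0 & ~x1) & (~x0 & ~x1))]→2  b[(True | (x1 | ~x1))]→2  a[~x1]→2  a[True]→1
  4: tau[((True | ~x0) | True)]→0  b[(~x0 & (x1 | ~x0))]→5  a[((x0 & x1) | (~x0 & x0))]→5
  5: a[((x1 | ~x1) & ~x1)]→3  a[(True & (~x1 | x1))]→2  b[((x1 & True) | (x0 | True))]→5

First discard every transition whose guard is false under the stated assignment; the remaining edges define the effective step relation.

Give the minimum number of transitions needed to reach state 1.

Answer: 2

Trace:
BFS to 1:
  L0 = {0}
  L1 = {2,3,5}
  L2 = {1}
1 enters at depth 2; path a·a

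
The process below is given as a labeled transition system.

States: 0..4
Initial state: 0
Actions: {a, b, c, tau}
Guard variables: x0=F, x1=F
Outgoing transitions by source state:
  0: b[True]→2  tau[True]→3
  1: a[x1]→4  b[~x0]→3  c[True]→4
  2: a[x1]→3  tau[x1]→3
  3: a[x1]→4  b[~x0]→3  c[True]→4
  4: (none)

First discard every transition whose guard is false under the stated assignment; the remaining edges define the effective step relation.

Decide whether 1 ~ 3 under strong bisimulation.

Answer: BISIMILAR

Analysis:
Bisimulation quotient by refinement:
  P[0] = {{0,1,2,3,4}}
  P[1] = {{0},{1,3},{2,4}}
3 equivalence class(es) (converged in 2)
[1]={1,3}  [3]={1,3}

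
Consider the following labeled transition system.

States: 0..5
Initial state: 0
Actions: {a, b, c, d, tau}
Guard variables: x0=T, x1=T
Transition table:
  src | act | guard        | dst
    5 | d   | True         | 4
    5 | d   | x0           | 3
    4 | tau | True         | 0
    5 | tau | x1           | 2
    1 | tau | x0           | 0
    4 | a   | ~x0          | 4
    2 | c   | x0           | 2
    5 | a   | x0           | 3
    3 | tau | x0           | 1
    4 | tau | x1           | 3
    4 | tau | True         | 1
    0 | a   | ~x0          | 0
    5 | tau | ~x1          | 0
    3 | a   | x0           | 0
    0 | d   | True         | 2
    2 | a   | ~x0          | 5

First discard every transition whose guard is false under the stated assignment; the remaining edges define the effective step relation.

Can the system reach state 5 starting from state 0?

After dropping false guards: 12 live edges.
Layer 0: {0}
Layer 1: {2}  total {0,2}
Reach set: {0,2}

Answer: UNREACHABLE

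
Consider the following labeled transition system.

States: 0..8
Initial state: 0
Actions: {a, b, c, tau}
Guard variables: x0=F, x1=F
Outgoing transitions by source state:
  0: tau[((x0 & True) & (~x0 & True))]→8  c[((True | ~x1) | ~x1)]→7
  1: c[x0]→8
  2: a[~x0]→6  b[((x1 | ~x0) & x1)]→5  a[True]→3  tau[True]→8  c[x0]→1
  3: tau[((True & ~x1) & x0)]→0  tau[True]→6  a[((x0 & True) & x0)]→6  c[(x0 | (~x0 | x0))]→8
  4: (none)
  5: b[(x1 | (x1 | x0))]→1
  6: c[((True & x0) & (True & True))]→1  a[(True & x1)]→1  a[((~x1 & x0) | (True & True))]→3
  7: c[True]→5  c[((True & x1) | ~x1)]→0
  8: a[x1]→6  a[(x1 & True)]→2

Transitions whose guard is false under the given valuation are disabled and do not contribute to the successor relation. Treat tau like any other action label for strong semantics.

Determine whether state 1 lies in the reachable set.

Answer: UNREACHABLE

Trace:
9 transition(s) survive guard evaluation.
Layer 0: {0}
Layer 1: {7}  now seen {0,7}
Layer 2: {5}  now seen {0,5,7}
R = {0,5,7}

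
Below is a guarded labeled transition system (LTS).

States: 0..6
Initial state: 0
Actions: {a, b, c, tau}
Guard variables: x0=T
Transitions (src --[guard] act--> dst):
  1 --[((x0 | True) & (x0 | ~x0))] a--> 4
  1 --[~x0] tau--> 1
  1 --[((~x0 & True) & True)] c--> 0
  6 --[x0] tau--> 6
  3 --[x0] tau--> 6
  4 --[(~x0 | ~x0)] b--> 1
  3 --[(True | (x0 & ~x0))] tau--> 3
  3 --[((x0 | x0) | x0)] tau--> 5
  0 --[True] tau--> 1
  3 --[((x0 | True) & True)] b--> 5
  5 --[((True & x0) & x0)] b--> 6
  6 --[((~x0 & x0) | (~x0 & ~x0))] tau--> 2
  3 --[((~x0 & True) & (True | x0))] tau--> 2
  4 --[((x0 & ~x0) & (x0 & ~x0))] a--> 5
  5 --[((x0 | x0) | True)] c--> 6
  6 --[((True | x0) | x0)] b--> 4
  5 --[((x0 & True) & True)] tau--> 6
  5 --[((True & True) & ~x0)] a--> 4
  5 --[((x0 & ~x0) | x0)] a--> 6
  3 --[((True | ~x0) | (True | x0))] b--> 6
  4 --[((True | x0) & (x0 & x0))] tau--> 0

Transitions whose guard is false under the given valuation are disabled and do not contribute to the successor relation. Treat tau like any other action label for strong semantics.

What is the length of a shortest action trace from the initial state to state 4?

Answer: 2

Analysis:
Layered search for 4:
  Layer 0: {0}
  Layer 1: {1}
  Layer 2: {4}
4 enters at depth 2; path tau·a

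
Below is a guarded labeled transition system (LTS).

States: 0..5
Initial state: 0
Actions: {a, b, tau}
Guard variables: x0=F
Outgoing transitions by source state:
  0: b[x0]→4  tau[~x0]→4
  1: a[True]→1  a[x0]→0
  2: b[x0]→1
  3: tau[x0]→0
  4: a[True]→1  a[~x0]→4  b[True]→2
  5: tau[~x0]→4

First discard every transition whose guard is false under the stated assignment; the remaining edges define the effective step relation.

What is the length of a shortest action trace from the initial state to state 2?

BFS to 2:
  Layer 0: {0}
  Layer 1: {4}
  Layer 2: {1,2}
2 enters at depth 2; path tau·b

Answer: 2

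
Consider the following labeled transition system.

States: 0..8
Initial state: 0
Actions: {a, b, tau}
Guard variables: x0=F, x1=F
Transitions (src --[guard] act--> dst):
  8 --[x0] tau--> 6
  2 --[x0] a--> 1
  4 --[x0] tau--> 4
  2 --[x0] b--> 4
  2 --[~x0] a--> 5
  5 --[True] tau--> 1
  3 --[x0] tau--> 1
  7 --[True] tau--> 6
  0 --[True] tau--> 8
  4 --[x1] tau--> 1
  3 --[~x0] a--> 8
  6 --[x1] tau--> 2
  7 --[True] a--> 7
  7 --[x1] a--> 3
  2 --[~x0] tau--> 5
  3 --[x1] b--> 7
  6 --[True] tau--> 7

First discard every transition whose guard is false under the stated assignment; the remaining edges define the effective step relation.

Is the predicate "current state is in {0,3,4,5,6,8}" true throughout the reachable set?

Answer: INVARIANT HOLDS

Trace:
Allowed set {0,3,4,5,6,8}
R = {0,8}
  0: ✓
  8: ✓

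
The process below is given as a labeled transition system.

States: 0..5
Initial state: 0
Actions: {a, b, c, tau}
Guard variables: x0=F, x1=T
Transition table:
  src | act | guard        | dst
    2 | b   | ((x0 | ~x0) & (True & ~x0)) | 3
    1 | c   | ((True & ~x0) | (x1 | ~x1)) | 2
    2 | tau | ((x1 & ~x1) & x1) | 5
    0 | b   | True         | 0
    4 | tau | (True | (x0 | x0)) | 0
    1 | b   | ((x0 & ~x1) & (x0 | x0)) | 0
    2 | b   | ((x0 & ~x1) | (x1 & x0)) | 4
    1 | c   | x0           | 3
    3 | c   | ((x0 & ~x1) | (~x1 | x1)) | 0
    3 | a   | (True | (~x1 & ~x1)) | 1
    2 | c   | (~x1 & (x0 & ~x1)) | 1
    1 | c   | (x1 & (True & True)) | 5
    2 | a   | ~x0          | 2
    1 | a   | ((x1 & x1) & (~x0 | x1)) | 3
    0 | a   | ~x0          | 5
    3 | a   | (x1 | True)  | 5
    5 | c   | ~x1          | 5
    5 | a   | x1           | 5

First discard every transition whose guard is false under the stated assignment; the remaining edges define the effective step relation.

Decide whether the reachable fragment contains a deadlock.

R = {0,5}
  0: a→5  b→0  [2 exit(s)]
  5: a→5  [1 exit(s)]

Answer: DEADLOCK-FREE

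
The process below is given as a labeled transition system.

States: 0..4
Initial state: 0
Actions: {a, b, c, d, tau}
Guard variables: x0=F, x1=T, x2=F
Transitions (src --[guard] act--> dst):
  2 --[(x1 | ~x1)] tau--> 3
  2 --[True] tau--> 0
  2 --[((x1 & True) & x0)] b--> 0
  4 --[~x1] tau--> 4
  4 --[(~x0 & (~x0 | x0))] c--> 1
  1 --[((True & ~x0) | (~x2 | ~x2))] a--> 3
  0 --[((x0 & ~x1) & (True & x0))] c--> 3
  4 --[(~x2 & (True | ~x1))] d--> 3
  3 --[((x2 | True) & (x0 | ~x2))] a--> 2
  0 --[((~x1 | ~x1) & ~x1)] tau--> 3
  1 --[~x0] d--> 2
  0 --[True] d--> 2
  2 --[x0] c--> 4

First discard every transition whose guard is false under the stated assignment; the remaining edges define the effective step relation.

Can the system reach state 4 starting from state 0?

8 transition(s) survive guard evaluation.
Layer 0: {0}
Layer 1: {2}  now seen {0,2}
Layer 2: {3}  now seen {0,2,3}
Reachable = {0,2,3}

Answer: UNREACHABLE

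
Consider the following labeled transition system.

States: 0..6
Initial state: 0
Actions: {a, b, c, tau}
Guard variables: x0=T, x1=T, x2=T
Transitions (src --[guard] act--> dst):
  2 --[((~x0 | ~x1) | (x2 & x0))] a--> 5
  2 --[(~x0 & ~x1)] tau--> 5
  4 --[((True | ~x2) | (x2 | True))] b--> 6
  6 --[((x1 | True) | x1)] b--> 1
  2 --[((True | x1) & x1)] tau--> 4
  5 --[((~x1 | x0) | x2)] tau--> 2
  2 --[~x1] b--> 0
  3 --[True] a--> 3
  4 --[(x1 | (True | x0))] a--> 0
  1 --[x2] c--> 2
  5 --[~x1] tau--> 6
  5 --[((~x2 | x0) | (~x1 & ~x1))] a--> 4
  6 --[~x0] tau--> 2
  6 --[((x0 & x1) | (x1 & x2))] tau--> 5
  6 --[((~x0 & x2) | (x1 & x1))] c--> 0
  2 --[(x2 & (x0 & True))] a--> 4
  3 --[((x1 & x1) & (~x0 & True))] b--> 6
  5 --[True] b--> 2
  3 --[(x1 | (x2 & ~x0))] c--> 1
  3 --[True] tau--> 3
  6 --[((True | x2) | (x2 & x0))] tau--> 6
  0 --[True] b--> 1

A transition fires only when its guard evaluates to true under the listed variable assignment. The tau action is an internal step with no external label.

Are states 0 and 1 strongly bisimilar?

Answer: NOT BISIMILAR

Trace:
Bisimulation quotient by refinement:
  π0 = {{0,1,2,3,4,5,6}}
  π1 = {{0},{1},{2},{3},{4},{5},{6}}
Fixed point at round 2; 7 class(es).
[0]={0}  [1]={1}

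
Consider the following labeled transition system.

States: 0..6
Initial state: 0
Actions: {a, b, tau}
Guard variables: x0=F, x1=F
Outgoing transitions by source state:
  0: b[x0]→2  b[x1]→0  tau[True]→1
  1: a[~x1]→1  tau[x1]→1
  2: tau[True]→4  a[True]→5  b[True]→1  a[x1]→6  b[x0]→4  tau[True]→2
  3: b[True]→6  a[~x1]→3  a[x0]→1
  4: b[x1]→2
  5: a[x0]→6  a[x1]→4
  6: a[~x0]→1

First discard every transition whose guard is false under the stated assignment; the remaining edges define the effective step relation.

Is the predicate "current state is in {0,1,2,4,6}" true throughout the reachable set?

Allowed set {0,1,2,4,6}
R = {0,1}
  0: safe
  1: safe

Answer: INVARIANT HOLDS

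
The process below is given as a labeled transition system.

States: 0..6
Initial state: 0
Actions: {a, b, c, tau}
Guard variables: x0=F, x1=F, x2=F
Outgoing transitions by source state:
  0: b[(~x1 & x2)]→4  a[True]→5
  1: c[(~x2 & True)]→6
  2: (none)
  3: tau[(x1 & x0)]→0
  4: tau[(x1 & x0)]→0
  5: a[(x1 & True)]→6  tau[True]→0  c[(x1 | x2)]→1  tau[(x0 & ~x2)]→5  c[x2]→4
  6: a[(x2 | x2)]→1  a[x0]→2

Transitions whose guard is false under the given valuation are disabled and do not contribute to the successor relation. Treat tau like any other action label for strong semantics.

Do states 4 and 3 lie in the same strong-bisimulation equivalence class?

Answer: BISIMILAR

Working:
Refine partition for ~:
  P[0] = {{0,1,2,3,4,5,6}}
  P[1] = {{0},{1},{2,3,4,6},{5}}
stable after 2 split(s): 4 block(s)
4∈{2,3,4,6}, 3∈{2,3,4,6}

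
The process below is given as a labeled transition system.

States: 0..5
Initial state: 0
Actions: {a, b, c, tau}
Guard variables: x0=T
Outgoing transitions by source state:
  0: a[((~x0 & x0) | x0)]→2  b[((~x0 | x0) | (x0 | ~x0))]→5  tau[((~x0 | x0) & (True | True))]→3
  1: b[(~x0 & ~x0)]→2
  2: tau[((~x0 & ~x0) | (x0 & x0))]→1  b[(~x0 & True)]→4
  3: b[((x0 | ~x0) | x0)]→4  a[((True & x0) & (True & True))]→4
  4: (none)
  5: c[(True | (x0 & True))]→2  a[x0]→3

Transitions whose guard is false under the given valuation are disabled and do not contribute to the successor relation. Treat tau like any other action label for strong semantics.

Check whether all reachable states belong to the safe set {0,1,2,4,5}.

Inv-set: {0,1,2,4,5}
Reachable = {0,1,2,3,4,5}
  0: ✓
  1: ✓
  2: ✓
  3: outside
  4: ✓
  5: ✓
reach 3 via tau — violates

Answer: INVARIANT VIOLATED at state 3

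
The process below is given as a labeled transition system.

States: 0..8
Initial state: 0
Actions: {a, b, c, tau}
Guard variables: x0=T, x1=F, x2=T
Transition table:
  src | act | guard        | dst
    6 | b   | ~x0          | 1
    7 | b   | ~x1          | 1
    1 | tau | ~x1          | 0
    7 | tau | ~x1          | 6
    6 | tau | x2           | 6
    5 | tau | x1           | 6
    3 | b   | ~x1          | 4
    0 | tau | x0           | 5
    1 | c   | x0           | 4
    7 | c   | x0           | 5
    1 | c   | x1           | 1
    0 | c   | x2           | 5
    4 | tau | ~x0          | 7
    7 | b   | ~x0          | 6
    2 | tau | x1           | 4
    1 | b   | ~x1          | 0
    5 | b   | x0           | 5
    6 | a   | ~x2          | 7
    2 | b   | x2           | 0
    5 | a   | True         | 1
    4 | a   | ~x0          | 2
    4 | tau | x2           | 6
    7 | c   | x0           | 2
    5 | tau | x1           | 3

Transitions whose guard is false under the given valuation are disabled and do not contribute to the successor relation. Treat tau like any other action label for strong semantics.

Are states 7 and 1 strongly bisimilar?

Refine partition for ~:
  P[0] = {{0,1,2,3,4,5,6,7,8}}
  P[1] = {{0},{1,7},{2,3},{4,6},{5},{8}}
  P[2] = {{0},{1},{2},{3},{4,6},{5},{7},{8}}
Fixed point at round 3; 8 class(es).
class of 7: {7}; class of 1: {1}

Answer: NOT BISIMILAR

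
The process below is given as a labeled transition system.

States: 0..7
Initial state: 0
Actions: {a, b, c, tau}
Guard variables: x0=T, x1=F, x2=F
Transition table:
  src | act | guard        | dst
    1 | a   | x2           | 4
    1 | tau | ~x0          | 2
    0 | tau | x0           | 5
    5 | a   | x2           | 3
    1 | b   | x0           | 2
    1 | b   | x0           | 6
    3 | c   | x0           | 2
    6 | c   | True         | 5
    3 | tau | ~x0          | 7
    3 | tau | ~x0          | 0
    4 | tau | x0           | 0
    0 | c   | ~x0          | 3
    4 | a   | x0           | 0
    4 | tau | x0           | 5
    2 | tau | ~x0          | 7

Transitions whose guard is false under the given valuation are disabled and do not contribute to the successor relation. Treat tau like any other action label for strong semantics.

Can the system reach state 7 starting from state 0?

After dropping false guards: 8 live edges.
L0 = {0}
L1 = {5}  now seen {0,5}
Reachable = {0,5}

Answer: UNREACHABLE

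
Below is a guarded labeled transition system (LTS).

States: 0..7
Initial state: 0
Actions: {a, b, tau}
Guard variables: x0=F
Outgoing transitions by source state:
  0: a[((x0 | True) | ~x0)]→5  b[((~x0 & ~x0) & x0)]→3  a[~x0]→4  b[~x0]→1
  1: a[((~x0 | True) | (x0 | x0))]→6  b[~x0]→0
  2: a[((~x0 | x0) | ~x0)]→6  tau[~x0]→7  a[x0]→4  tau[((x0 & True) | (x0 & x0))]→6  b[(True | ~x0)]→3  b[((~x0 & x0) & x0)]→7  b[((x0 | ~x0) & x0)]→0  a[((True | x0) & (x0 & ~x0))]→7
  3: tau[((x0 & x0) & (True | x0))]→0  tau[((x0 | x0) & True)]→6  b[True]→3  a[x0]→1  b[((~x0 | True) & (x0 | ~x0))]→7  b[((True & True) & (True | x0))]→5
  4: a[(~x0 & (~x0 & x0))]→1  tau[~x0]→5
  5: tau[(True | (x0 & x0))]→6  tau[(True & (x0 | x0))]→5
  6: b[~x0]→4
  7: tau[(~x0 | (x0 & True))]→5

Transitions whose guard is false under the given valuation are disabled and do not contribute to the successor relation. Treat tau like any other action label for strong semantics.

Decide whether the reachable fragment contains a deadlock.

Reachable = {0,1,4,5,6}
  0: a→4  a→5  b→1  [3 exit(s)]
  1: a→6  b→0  [2 exit(s)]
  4: tau→5  [1 exit(s)]
  5: tau→6  [1 exit(s)]
  6: b→4  [1 exit(s)]

Answer: DEADLOCK-FREE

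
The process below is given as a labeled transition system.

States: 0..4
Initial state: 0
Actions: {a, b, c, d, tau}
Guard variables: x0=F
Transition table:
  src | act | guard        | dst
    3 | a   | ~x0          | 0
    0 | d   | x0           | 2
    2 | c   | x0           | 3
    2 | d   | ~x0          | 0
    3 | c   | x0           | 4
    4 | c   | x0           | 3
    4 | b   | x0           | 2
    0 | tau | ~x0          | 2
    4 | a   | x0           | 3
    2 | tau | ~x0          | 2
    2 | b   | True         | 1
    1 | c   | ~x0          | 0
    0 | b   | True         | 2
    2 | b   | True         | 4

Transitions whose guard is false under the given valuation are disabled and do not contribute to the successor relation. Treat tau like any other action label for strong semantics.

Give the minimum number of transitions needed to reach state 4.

Layered search for 4:
  depth 0: {0}
  depth 1: {2}
  depth 2: {1,4}
first hit 4 at d=2 via b·b

Answer: 2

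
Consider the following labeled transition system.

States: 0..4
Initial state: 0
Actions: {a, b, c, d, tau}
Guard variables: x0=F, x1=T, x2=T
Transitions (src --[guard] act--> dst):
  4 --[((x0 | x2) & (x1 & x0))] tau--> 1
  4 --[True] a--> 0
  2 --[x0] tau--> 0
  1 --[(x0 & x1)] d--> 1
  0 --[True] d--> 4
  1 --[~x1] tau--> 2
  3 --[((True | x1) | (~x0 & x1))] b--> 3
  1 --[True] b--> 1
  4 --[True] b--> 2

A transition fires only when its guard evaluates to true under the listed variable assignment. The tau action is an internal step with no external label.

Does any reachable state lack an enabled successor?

Reach set: {0,2,4}
  0: d→4  [deg 1]
  2: ∅  [deadlock]
  4: a→0  b→2  [deg 2]
witness 2: d·b

Answer: DEADLOCK at state 2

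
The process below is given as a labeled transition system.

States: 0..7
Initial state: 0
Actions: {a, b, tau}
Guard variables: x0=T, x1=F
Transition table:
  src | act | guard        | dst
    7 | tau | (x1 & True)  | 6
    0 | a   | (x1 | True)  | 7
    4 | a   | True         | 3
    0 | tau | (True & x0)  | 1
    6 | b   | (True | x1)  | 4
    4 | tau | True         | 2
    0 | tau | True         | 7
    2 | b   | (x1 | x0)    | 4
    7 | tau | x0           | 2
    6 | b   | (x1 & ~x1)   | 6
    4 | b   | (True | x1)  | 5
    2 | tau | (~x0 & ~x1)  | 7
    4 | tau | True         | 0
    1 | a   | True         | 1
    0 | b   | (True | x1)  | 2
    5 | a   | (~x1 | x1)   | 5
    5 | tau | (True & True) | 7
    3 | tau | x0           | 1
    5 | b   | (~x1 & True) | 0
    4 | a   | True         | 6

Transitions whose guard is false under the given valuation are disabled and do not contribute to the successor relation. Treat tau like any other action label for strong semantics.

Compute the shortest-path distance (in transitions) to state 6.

Answer: 3

Working:
Breadth-first toward 6:
  depth 0: {0}
  depth 1: {1,2,7}
  depth 2: {4}
  depth 3: {3,5,6}
6 enters at depth 3; path b·b·a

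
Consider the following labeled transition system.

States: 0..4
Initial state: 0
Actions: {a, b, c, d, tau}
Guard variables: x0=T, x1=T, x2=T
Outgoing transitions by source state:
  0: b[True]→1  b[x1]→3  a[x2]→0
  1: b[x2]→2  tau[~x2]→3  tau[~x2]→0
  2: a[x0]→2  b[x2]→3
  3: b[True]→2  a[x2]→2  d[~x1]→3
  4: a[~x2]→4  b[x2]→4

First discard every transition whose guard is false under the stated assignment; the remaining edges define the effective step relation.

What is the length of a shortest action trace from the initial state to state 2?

Answer: 2

Trace:
BFS to 2:
  L0 = {0}
  L1 = {1,3}
  L2 = {2}
2 enters at depth 2; path b·b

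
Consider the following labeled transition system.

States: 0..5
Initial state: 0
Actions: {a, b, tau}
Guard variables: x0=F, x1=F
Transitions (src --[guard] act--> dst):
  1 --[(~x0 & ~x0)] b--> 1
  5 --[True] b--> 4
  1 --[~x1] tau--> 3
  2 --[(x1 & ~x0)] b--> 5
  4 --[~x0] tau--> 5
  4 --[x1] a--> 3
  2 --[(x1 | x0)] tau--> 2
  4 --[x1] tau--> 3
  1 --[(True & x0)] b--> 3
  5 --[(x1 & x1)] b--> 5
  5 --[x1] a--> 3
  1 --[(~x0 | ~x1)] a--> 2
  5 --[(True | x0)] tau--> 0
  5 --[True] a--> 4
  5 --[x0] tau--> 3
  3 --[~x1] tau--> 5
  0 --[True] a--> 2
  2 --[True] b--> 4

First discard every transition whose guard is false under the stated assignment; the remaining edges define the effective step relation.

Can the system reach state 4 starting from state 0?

Guard filter leaves 10 enabled edge(s).
Layer 0: {0}
Layer 1: {2}  total {0,2}
Layer 2: {4}  total {0,2,4}
Layer 3: {5}  total {0,2,4,5}
Reachable = {0,2,4,5}
trace reaching 4: a·b

Answer: REACHABLE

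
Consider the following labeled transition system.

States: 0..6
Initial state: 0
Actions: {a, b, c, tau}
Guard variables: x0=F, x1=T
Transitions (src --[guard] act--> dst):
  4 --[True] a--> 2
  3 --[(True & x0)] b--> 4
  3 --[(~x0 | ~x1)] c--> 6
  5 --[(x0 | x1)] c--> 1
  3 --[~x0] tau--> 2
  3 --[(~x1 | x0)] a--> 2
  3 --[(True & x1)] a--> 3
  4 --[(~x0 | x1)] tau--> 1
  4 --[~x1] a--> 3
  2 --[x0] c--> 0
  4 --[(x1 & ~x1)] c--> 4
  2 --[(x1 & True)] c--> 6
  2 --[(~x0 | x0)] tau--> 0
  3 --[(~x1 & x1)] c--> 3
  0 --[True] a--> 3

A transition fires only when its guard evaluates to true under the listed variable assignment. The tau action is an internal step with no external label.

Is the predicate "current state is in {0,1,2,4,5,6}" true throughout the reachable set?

Allowed set {0,1,2,4,5,6}
Reachable = {0,2,3,6}
  0: ok
  2: ok
  3: outside
  6: ok
counterexample path to 3: a

Answer: INVARIANT VIOLATED at state 3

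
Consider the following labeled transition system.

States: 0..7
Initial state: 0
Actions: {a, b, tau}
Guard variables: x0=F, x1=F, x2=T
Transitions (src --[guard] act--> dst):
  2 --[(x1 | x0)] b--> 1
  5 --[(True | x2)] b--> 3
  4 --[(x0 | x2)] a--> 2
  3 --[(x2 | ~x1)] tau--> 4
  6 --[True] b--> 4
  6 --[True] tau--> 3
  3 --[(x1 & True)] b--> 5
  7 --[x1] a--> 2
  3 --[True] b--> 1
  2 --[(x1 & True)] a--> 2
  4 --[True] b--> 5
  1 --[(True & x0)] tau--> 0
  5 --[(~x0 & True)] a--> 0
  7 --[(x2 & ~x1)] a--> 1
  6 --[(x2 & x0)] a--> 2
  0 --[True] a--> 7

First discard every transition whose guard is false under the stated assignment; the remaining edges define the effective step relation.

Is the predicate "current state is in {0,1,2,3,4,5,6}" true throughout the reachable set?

Answer: INVARIANT VIOLATED at state 7

Trace:
Allowed set {0,1,2,3,4,5,6}
R = {0,1,7}
  0: safe
  1: safe
  7: VIOLATES
counterexample path to 7: a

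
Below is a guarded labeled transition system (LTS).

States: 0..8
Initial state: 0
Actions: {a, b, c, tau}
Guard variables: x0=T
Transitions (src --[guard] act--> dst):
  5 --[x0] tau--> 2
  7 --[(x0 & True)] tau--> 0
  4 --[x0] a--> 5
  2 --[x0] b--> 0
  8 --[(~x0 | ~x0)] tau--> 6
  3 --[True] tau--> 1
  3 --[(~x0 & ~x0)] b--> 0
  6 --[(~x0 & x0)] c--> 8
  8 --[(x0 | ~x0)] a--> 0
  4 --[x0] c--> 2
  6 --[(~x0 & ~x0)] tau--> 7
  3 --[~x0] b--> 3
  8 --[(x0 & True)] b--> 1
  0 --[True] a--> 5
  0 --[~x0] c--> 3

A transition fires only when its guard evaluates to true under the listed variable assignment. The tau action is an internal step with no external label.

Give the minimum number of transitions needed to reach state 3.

Answer: UNREACHABLE

Trace:
Layered search for 3:
  L0 = {0}
  L1 = {5}
  L2 = {2}
3 never appears.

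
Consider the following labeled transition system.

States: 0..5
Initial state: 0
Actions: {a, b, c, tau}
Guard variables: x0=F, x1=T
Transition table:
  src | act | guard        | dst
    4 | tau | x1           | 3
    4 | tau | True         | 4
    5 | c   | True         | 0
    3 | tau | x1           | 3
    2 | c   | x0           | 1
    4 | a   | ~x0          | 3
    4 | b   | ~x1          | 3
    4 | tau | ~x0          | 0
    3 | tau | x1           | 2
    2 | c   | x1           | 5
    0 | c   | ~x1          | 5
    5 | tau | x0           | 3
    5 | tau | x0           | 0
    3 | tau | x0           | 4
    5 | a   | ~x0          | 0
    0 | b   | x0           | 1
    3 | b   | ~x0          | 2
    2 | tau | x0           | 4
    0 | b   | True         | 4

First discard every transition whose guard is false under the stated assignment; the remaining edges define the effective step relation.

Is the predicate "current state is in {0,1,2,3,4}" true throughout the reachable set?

Answer: INVARIANT VIOLATED at state 5

Analysis:
Safe = {0,1,2,3,4}
Reachable = {0,2,3,4,5}
  0: ok
  2: ok
  3: ok
  4: ok
  5: outside
reach 5 via b·tau·tau·c — violates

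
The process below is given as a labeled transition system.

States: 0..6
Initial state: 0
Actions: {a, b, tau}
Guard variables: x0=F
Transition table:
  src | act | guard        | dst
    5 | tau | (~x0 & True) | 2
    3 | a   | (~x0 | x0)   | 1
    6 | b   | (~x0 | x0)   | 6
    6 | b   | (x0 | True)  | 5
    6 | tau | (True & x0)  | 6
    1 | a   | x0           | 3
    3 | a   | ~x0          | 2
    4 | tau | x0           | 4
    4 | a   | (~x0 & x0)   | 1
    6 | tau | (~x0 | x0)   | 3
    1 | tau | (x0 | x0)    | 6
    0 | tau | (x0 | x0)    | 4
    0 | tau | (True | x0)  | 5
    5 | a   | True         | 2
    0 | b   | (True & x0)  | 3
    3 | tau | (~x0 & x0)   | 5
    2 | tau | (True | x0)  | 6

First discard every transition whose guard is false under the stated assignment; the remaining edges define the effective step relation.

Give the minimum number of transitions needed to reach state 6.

Answer: 3

Analysis:
Layered search for 6:
  Layer 0: {0}
  Layer 1: {5}
  Layer 2: {2}
  Layer 3: {6}
depth(6)=3, e.g. tau·a·tau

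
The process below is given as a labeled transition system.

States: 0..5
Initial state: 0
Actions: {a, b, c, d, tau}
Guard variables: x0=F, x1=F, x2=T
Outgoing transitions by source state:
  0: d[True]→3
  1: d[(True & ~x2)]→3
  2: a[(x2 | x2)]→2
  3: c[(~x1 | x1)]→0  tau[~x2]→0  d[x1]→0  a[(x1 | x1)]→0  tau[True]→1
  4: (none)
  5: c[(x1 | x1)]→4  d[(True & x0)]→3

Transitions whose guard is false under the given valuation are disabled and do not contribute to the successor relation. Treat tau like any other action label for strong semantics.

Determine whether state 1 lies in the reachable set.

4 transition(s) survive guard evaluation.
depth 0: {0}
depth 1: {3}  cumulative {0,3}
depth 2: {1}  cumulative {0,1,3}
Reachable = {0,1,3}
Path to 1: d·tau

Answer: REACHABLE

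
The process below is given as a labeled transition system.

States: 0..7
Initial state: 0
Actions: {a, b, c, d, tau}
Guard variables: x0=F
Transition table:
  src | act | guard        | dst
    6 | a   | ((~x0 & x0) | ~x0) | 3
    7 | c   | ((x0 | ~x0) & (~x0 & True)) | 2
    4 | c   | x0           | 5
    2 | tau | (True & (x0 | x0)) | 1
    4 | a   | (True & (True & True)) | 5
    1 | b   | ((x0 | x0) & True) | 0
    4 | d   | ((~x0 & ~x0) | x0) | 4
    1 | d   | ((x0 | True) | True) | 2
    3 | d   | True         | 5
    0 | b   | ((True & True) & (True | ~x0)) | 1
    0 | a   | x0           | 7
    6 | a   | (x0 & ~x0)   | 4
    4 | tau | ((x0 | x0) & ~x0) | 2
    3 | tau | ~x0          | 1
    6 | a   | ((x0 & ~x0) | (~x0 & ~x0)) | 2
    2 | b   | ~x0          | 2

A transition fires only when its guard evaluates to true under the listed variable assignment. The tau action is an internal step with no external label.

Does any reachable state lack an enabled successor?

Reachable = {0,1,2}
  0: b→1  [deg 1]
  1: d→2  [deg 1]
  2: b→2  [deg 1]

Answer: DEADLOCK-FREE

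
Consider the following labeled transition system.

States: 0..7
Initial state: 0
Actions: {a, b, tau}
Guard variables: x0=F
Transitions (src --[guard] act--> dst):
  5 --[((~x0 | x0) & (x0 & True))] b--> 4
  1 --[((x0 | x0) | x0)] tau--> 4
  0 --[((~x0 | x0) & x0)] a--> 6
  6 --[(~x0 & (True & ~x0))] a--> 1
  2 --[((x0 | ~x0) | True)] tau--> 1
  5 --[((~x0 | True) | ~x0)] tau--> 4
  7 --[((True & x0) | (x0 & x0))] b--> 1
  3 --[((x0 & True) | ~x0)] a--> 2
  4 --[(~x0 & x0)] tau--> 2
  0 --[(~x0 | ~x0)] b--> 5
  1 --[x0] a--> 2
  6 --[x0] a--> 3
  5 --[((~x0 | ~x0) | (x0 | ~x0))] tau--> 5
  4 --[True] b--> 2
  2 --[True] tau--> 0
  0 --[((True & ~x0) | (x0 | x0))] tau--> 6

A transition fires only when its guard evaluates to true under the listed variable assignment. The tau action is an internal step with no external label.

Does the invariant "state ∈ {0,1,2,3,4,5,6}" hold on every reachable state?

Answer: INVARIANT HOLDS

Analysis:
Safe = {0,1,2,3,4,5,6}
Reachable = {0,1,2,4,5,6}
  0: ✓
  1: ✓
  2: ✓
  4: ✓
  5: ✓
  6: ✓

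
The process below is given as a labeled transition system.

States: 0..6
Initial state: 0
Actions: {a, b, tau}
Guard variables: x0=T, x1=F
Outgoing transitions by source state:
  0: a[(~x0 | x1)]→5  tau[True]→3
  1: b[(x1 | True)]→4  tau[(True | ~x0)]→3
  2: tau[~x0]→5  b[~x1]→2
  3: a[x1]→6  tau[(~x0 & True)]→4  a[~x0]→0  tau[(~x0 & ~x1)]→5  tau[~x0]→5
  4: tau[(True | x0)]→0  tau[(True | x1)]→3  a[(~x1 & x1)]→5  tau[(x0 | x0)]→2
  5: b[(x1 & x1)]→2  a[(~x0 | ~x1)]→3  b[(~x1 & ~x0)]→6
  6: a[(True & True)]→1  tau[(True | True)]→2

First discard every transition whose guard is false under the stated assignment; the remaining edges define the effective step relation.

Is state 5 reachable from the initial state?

Answer: UNREACHABLE

Working:
10 transition(s) survive guard evaluation.
depth 0: {0}
depth 1: {3}  cumulative {0,3}
Reach set: {0,3}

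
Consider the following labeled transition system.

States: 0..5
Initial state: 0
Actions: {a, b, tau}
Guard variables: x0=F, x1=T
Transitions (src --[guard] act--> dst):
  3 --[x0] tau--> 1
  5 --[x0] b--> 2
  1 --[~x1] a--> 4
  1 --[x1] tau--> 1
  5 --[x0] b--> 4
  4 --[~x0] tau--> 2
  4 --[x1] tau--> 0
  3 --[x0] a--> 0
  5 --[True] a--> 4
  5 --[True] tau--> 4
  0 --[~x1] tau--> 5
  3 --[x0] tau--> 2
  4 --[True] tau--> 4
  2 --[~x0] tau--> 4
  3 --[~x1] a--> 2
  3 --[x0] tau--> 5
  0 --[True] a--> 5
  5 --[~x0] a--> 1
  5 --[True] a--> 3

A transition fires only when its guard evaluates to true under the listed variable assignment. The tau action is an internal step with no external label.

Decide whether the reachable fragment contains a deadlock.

Reach set: {0,1,2,3,4,5}
  0: a→5  [deg 1]
  1: tau→1  [deg 1]
  2: tau→4  [deg 1]
  3: ∅  [no exit]
  4: tau→0  tau→2  tau→4  [deg 3]
  5: a→1  a→3  a→4  tau→4  [deg 4]
Path to 3: a·a

Answer: DEADLOCK at state 3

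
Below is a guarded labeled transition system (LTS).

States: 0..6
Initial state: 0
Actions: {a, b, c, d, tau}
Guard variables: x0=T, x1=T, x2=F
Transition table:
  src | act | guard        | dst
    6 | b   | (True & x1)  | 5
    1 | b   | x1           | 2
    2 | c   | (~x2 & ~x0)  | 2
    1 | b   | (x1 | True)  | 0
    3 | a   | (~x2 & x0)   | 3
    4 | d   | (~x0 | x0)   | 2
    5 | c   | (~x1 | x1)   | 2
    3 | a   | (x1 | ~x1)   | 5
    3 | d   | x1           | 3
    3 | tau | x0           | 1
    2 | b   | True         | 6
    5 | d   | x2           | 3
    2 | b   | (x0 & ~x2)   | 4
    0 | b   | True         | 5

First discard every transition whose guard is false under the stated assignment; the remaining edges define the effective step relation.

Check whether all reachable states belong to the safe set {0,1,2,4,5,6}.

Inv-set: {0,1,2,4,5,6}
Reach set: {0,2,4,5,6}
  0: safe
  2: safe
  4: safe
  5: safe
  6: safe

Answer: INVARIANT HOLDS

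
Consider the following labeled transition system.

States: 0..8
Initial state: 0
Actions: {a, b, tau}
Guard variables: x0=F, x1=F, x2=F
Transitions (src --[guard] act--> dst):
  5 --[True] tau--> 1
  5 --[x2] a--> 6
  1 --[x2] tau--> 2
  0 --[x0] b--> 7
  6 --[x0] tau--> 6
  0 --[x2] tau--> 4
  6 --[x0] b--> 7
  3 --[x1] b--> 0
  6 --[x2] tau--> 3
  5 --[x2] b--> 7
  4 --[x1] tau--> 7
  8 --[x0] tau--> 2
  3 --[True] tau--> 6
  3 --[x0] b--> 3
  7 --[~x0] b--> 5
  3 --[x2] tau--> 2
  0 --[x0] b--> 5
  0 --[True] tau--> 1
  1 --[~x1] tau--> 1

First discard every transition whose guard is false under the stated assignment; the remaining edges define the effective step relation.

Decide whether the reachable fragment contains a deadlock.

Answer: DEADLOCK-FREE

Trace:
R = {0,1}
  0: tau→1  [1 exit(s)]
  1: tau→1  [1 exit(s)]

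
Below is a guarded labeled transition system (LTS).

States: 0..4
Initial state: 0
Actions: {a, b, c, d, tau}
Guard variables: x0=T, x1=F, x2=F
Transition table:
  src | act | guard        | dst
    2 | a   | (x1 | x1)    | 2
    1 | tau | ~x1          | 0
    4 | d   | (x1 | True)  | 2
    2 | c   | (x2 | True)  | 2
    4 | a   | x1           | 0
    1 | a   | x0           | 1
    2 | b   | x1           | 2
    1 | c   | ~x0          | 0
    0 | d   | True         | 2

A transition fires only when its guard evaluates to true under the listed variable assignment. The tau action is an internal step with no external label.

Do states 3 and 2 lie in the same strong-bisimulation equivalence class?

Bisimulation quotient by refinement:
  π0 = {{0,1,2,3,4}}
  π1 = {{0,4},{1},{2},{3}}
stable after 2 split(s): 4 block(s)
class of 3: {3}; class of 2: {2}

Answer: NOT BISIMILAR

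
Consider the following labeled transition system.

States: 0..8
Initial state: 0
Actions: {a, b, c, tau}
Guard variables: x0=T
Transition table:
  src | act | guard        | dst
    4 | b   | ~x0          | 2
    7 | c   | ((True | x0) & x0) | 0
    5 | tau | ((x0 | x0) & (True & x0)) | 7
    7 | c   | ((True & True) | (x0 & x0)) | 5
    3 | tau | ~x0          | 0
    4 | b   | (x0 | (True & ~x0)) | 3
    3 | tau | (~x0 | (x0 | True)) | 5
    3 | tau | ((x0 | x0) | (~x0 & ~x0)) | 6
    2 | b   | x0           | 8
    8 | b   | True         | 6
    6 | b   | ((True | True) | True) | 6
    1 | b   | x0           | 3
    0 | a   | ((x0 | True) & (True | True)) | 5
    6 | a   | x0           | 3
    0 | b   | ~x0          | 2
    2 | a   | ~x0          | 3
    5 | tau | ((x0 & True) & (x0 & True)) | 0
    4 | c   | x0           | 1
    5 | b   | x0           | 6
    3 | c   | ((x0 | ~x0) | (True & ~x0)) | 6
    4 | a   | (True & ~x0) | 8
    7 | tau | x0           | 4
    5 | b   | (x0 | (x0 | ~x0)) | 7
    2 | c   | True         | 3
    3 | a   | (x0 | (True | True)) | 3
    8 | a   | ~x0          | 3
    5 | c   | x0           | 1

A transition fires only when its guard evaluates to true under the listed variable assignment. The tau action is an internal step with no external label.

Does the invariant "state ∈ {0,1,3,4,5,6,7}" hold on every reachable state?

Answer: INVARIANT HOLDS

Working:
Safe = {0,1,3,4,5,6,7}
Reachable = {0,1,3,4,5,6,7}
  0: ✓
  1: ✓
  3: ✓
  4: ✓
  5: ✓
  6: ✓
  7: ✓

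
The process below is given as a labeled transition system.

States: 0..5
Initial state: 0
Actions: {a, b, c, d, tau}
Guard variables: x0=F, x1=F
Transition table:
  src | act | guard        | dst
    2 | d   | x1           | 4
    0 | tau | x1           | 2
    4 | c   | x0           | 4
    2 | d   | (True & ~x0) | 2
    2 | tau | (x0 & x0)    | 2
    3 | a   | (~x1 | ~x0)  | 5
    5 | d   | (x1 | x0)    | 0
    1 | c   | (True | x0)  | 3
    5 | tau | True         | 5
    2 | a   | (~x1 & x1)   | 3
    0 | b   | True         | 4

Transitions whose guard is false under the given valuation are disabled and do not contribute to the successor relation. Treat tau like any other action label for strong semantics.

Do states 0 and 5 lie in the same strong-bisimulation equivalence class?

Answer: NOT BISIMILAR

Trace:
Compute ~ classes (split until stable):
  π0 = {{0,1,2,3,4,5}}
  π1 = {{0},{1},{2},{3},{4},{5}}
stable after 2 split(s): 6 block(s)
0∈{0}, 5∈{5}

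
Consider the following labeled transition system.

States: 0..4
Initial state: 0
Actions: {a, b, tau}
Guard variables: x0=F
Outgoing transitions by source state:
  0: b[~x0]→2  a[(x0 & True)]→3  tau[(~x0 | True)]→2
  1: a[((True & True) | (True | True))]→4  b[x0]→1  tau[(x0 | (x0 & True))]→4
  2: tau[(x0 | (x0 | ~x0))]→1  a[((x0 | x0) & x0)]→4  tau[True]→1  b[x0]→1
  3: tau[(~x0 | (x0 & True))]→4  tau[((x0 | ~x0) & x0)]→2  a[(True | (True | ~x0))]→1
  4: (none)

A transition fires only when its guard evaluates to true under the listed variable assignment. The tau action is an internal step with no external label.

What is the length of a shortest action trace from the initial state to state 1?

Answer: 2

Analysis:
BFS to 1:
  depth 0: {0}
  depth 1: {2}
  depth 2: {1}
1 enters at depth 2; path b·tau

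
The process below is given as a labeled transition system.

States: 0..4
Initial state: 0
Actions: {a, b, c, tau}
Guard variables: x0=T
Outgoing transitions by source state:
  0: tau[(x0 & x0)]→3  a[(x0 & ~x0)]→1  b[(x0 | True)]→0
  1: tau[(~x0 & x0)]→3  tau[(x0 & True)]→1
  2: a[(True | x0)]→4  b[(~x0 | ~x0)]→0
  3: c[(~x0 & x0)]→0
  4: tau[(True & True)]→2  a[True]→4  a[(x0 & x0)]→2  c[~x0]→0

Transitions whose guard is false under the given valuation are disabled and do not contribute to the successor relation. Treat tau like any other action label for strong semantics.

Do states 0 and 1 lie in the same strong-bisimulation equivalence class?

Answer: NOT BISIMILAR

Trace:
Bisimulation quotient by refinement:
  P[0] = {{0,1,2,3,4}}
  P[1] = {{0},{1},{2},{3},{4}}
5 equivalence class(es) (converged in 2)
0∈{0}, 1∈{1}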